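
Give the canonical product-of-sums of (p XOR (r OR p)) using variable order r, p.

ΠM(0, 1, 3) = (r OR p) AND (r OR NOT p) AND (NOT r OR NOT p)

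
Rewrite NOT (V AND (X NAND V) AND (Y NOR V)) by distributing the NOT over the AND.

NOT V OR NOT (X NAND V) OR NOT (Y NOR V)
De Morgan's: NOT(AND of terms) = OR of negations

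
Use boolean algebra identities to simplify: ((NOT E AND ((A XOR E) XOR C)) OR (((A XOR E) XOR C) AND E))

By distribution ((E AND v) OR (E AND NOT v) = E):
= ((A XOR E) XOR C)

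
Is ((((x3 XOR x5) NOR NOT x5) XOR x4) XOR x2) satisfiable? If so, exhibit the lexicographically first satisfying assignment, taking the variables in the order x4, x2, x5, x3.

x4=0, x2=0, x5=1, x3=1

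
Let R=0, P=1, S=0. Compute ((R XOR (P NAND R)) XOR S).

Substituting: ((0 XOR (1 NAND 0)) XOR 0)
= 1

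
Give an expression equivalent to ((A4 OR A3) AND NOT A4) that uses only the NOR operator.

((((A4 NOR A3) NOR (A4 NOR A3)) NOR ((A4 NOR A3) NOR (A4 NOR A3))) NOR ((A4 NOR A4) NOR (A4 NOR A4)))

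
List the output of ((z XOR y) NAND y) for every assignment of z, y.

z | y | Output
--------------
0 | 0 | 1
0 | 1 | 0
1 | 0 | 1
1 | 1 | 1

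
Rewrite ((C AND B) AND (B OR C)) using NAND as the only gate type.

((((C NAND B) NAND (C NAND B)) NAND ((B NAND B) NAND (C NAND C))) NAND (((C NAND B) NAND (C NAND B)) NAND ((B NAND B) NAND (C NAND C))))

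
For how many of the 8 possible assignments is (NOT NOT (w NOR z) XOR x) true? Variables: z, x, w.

Satisfying assignments: (0,0,0), (0,1,1), (1,1,0), (1,1,1)
Count: 4 out of 8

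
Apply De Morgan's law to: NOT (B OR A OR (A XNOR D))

NOT B AND NOT A AND NOT (A XNOR D)
De Morgan's: NOT(OR of terms) = AND of negations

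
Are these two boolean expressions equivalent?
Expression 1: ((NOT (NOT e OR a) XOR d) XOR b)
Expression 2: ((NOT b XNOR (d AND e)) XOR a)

No. Counterexample: with d=0, b=0, a=0, e=1, Expression 1 = 1 but Expression 2 = 0.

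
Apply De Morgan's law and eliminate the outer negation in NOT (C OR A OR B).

NOT C AND NOT A AND NOT B
De Morgan's: NOT(OR of terms) = AND of negations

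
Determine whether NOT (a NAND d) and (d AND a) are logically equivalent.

Yes, they are equivalent — the two output columns agree on all 4 assignments:
d | a | Expression 1 | Expression 2
-----------------------------------
0 | 0 | 0 | 0
0 | 1 | 0 | 0
1 | 0 | 0 | 0
1 | 1 | 1 | 1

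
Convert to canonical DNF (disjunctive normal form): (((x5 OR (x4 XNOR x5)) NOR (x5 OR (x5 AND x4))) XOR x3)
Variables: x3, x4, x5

(NOT x3 AND x4 AND NOT x5) OR (x3 AND NOT x4 AND NOT x5) OR (x3 AND NOT x4 AND x5) OR (x3 AND x4 AND x5)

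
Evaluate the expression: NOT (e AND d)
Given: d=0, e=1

Substituting: NOT (1 AND 0)
= 1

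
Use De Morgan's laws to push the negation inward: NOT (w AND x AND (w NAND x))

NOT w OR NOT x OR NOT (w NAND x)
De Morgan's: NOT(AND of terms) = OR of negations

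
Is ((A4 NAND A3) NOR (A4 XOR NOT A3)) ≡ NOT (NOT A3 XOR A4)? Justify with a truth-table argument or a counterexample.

No. Counterexample: with A3=0, A4=1, Expression 1 = 0 but Expression 2 = 1.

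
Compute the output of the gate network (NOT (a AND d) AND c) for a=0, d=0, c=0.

Substituting: (NOT (0 AND 0) AND 0)
= 0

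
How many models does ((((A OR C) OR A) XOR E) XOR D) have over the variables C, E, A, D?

Satisfying assignments: (0,0,0,1), (0,0,1,0), (0,1,0,0), (0,1,1,1), (1,0,0,0), (1,0,1,0), (1,1,0,1), (1,1,1,1)
Count: 8 out of 16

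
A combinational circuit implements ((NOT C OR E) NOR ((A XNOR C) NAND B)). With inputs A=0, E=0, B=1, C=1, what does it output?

Substituting: ((NOT 1 OR 0) NOR ((0 XNOR 1) NAND 1))
= 0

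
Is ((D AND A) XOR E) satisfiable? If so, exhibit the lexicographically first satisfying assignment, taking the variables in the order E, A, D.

E=0, A=1, D=1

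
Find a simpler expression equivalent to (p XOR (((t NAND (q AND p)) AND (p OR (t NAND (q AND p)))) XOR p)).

By XOR self-cancellation ((E XOR v) XOR v = E) then absorption (E AND (E OR v) = E):
= (t NAND (q AND p))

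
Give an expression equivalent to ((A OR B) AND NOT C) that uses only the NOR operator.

((((A NOR B) NOR (A NOR B)) NOR ((A NOR B) NOR (A NOR B))) NOR ((C NOR C) NOR (C NOR C)))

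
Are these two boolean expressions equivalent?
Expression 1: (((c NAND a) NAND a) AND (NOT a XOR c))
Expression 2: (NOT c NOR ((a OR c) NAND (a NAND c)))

No. Counterexample: with a=0, c=0, Expression 1 = 1 but Expression 2 = 0.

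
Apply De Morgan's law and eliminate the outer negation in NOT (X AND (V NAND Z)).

NOT X OR NOT (V NAND Z)
De Morgan's: NOT(AND of terms) = OR of negations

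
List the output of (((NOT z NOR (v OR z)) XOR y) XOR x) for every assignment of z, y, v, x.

z | y | v | x | Output
----------------------
0 | 0 | 0 | 0 | 0
0 | 0 | 0 | 1 | 1
0 | 0 | 1 | 0 | 0
0 | 0 | 1 | 1 | 1
0 | 1 | 0 | 0 | 1
0 | 1 | 0 | 1 | 0
0 | 1 | 1 | 0 | 1
0 | 1 | 1 | 1 | 0
1 | 0 | 0 | 0 | 0
1 | 0 | 0 | 1 | 1
1 | 0 | 1 | 0 | 0
1 | 0 | 1 | 1 | 1
1 | 1 | 0 | 0 | 1
1 | 1 | 0 | 1 | 0
1 | 1 | 1 | 0 | 1
1 | 1 | 1 | 1 | 0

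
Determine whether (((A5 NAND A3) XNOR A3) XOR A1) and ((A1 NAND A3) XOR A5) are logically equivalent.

No. Counterexample: with A1=0, A5=0, A3=0, Expression 1 = 0 but Expression 2 = 1.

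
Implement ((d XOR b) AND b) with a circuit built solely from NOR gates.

((((((d NOR b) NOR (d NOR b)) NOR ((d NOR b) NOR (d NOR b))) NOR ((((d NOR d) NOR (b NOR b)) NOR ((d NOR d) NOR (b NOR b))) NOR (((d NOR d) NOR (b NOR b)) NOR ((d NOR d) NOR (b NOR b))))) NOR ((((d NOR b) NOR (d NOR b)) NOR ((d NOR b) NOR (d NOR b))) NOR ((((d NOR d) NOR (b NOR b)) NOR ((d NOR d) NOR (b NOR b))) NOR (((d NOR d) NOR (b NOR b)) NOR ((d NOR d) NOR (b NOR b)))))) NOR (b NOR b))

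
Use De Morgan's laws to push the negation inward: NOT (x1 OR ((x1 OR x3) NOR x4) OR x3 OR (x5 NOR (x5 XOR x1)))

NOT x1 AND NOT ((x1 OR x3) NOR x4) AND NOT x3 AND NOT (x5 NOR (x5 XOR x1))
De Morgan's: NOT(OR of terms) = AND of negations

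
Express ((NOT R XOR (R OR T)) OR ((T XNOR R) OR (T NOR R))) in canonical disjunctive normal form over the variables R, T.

(NOT R AND NOT T) OR (R AND NOT T) OR (R AND T)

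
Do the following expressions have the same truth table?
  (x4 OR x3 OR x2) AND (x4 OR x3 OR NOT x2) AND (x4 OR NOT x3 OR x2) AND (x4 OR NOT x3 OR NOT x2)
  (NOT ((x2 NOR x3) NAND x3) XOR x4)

Yes, they are equivalent — the two output columns agree on all 8 assignments:
x4 | x3 | x2 | Expression 1 | Expression 2
------------------------------------------
0 | 0 | 0 | 0 | 0
0 | 0 | 1 | 0 | 0
0 | 1 | 0 | 0 | 0
0 | 1 | 1 | 0 | 0
1 | 0 | 0 | 1 | 1
1 | 0 | 1 | 1 | 1
1 | 1 | 0 | 1 | 1
1 | 1 | 1 | 1 | 1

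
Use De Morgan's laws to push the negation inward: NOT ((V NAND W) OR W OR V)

NOT (V NAND W) AND NOT W AND NOT V
De Morgan's: NOT(OR of terms) = AND of negations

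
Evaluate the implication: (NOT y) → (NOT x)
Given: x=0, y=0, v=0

Antecedent (NOT y) = 1; consequent (NOT x) = 1.
1 → 1 = 1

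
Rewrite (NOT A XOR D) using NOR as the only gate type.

(((((A NOR A) NOR D) NOR ((A NOR A) NOR D)) NOR (((A NOR A) NOR D) NOR ((A NOR A) NOR D))) NOR (((((A NOR A) NOR (A NOR A)) NOR (D NOR D)) NOR (((A NOR A) NOR (A NOR A)) NOR (D NOR D))) NOR ((((A NOR A) NOR (A NOR A)) NOR (D NOR D)) NOR (((A NOR A) NOR (A NOR A)) NOR (D NOR D)))))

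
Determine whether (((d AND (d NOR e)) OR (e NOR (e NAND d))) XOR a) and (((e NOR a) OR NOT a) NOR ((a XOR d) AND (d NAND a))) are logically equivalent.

No. Counterexample: with a=1, d=0, e=0, Expression 1 = 1 but Expression 2 = 0.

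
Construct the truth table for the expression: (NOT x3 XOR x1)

x1 | x3 | Output
----------------
0 | 0 | 1
0 | 1 | 0
1 | 0 | 0
1 | 1 | 1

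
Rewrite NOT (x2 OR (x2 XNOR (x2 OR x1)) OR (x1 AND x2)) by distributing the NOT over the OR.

NOT x2 AND NOT (x2 XNOR (x2 OR x1)) AND NOT (x1 AND x2)
De Morgan's: NOT(OR of terms) = AND of negations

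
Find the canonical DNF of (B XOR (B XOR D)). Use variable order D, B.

(D AND NOT B) OR (D AND B)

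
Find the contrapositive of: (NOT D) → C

Contrapositive: NOT C → D
Note: A statement and its contrapositive are logically equivalent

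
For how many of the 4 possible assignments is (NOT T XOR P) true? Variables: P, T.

Satisfying assignments: (0,0), (1,1)
Count: 2 out of 4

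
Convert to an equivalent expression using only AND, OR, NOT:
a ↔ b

(a AND b) OR (NOT a AND NOT b)
(Biconditional = both true or both false)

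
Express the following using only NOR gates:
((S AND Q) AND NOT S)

((((S NOR S) NOR (Q NOR Q)) NOR ((S NOR S) NOR (Q NOR Q))) NOR ((S NOR S) NOR (S NOR S)))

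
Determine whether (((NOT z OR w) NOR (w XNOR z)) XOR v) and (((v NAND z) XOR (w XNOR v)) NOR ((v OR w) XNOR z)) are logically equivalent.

No. Counterexample: with v=1, w=0, z=0, Expression 1 = 1 but Expression 2 = 0.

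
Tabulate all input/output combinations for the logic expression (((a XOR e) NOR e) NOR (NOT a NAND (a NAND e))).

a | e | Output
--------------
0 | 0 | 0
0 | 1 | 1
1 | 0 | 0
1 | 1 | 0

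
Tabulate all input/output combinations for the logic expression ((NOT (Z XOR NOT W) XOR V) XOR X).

Z | V | X | W | Output
----------------------
0 | 0 | 0 | 0 | 0
0 | 0 | 0 | 1 | 1
0 | 0 | 1 | 0 | 1
0 | 0 | 1 | 1 | 0
0 | 1 | 0 | 0 | 1
0 | 1 | 0 | 1 | 0
0 | 1 | 1 | 0 | 0
0 | 1 | 1 | 1 | 1
1 | 0 | 0 | 0 | 1
1 | 0 | 0 | 1 | 0
1 | 0 | 1 | 0 | 0
1 | 0 | 1 | 1 | 1
1 | 1 | 0 | 0 | 0
1 | 1 | 0 | 1 | 1
1 | 1 | 1 | 0 | 1
1 | 1 | 1 | 1 | 0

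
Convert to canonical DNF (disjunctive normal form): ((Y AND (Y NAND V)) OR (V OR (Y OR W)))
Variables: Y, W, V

(NOT Y AND NOT W AND V) OR (NOT Y AND W AND NOT V) OR (NOT Y AND W AND V) OR (Y AND NOT W AND NOT V) OR (Y AND NOT W AND V) OR (Y AND W AND NOT V) OR (Y AND W AND V)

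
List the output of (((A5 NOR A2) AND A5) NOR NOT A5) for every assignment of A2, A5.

A2 | A5 | Output
----------------
0 | 0 | 0
0 | 1 | 1
1 | 0 | 0
1 | 1 | 1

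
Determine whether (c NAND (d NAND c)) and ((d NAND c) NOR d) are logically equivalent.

No. Counterexample: with c=0, d=0, Expression 1 = 1 but Expression 2 = 0.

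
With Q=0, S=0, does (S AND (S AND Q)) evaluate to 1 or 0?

Substituting: (0 AND (0 AND 0))
= 0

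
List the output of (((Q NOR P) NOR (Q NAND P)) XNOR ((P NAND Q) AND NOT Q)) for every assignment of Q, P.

Q | P | Output
--------------
0 | 0 | 0
0 | 1 | 0
1 | 0 | 1
1 | 1 | 0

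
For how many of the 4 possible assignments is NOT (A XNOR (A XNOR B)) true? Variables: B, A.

Satisfying assignments: (0,0), (0,1)
Count: 2 out of 4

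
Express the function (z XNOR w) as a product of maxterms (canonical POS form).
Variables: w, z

ΠM(1, 2) = (w OR NOT z) AND (NOT w OR z)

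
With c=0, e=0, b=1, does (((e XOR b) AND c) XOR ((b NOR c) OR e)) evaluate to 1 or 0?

Substituting: (((0 XOR 1) AND 0) XOR ((1 NOR 0) OR 0))
= 0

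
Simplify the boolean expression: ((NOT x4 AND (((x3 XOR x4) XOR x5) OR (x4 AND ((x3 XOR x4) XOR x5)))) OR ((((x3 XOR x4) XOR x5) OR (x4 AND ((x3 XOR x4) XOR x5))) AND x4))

By distribution ((E AND v) OR (E AND NOT v) = E) then absorption (E OR (E AND v) = E):
= ((x3 XOR x4) XOR x5)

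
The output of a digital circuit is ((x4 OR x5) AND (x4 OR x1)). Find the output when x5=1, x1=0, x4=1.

Substituting: ((1 OR 1) AND (1 OR 0))
= 1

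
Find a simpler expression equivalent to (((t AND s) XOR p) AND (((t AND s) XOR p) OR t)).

By absorption (E AND (E OR v) = E):
= ((t AND s) XOR p)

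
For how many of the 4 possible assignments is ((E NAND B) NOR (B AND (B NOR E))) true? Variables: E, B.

Satisfying assignments: (1,1)
Count: 1 out of 4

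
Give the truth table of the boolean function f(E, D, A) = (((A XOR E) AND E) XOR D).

E | D | A | Output
------------------
0 | 0 | 0 | 0
0 | 0 | 1 | 0
0 | 1 | 0 | 1
0 | 1 | 1 | 1
1 | 0 | 0 | 1
1 | 0 | 1 | 0
1 | 1 | 0 | 0
1 | 1 | 1 | 1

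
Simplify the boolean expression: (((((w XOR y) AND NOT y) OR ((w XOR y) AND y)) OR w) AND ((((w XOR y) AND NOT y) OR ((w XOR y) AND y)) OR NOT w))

By distribution ((E OR v) AND (E OR NOT v) = E) then distribution ((E AND v) OR (E AND NOT v) = E):
= (w XOR y)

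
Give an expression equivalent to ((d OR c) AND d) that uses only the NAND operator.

((((d NAND d) NAND (c NAND c)) NAND d) NAND (((d NAND d) NAND (c NAND c)) NAND d))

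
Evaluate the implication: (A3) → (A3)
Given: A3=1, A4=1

Antecedent (A3) = 1; consequent (A3) = 1.
1 → 1 = 1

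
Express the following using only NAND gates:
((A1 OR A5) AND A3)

((((A1 NAND A1) NAND (A5 NAND A5)) NAND A3) NAND (((A1 NAND A1) NAND (A5 NAND A5)) NAND A3))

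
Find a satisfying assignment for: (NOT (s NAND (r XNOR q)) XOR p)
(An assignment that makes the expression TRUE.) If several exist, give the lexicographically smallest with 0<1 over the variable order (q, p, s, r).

q=0, p=0, s=1, r=0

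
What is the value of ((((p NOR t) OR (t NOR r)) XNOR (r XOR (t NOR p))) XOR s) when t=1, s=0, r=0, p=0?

Substituting: ((((0 NOR 1) OR (1 NOR 0)) XNOR (0 XOR (1 NOR 0))) XOR 0)
= 1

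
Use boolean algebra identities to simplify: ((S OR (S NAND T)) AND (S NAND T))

By absorption (E AND (E OR v) = E):
= (S NAND T)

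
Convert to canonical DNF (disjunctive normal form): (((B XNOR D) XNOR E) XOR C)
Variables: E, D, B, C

(NOT E AND NOT D AND NOT B AND C) OR (NOT E AND NOT D AND B AND NOT C) OR (NOT E AND D AND NOT B AND NOT C) OR (NOT E AND D AND B AND C) OR (E AND NOT D AND NOT B AND NOT C) OR (E AND NOT D AND B AND C) OR (E AND D AND NOT B AND C) OR (E AND D AND B AND NOT C)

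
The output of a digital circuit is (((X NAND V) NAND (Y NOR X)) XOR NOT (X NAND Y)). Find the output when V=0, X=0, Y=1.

Substituting: (((0 NAND 0) NAND (1 NOR 0)) XOR NOT (0 NAND 1))
= 1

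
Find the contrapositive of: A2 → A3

Contrapositive: NOT A3 → NOT A2
Note: A statement and its contrapositive are logically equivalent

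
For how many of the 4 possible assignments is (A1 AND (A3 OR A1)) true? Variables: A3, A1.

Satisfying assignments: (0,1), (1,1)
Count: 2 out of 4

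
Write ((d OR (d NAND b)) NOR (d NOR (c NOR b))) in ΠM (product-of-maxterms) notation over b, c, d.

ΠM(0, 1, 2, 3, 4, 5, 6, 7) = (b OR c OR d) AND (b OR c OR NOT d) AND (b OR NOT c OR d) AND (b OR NOT c OR NOT d) AND (NOT b OR c OR d) AND (NOT b OR c OR NOT d) AND (NOT b OR NOT c OR d) AND (NOT b OR NOT c OR NOT d)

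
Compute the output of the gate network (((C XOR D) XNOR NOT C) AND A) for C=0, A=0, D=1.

Substituting: (((0 XOR 1) XNOR NOT 0) AND 0)
= 0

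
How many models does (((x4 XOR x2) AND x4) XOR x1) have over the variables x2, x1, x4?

Satisfying assignments: (0,0,1), (0,1,0), (1,1,0), (1,1,1)
Count: 4 out of 8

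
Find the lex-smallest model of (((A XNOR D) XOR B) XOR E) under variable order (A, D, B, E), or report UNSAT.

A=0, D=0, B=0, E=0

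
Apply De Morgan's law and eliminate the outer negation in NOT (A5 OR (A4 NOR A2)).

NOT A5 AND NOT (A4 NOR A2)
De Morgan's: NOT(OR of terms) = AND of negations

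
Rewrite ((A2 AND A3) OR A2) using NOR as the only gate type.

((((A2 NOR A2) NOR (A3 NOR A3)) NOR A2) NOR (((A2 NOR A2) NOR (A3 NOR A3)) NOR A2))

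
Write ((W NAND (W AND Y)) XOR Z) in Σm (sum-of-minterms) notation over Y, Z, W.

Σm(0, 1, 4, 7) = (NOT Y AND NOT Z AND NOT W) OR (NOT Y AND NOT Z AND W) OR (Y AND NOT Z AND NOT W) OR (Y AND Z AND W)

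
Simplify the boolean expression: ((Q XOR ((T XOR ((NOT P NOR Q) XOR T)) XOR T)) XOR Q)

By XOR self-cancellation ((E XOR v) XOR v = E) then XOR self-cancellation ((E XOR v) XOR v = E):
= ((NOT P NOR Q) XOR T)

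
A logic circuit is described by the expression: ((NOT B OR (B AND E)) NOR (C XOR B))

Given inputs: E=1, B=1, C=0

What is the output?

Substituting: ((NOT 1 OR (1 AND 1)) NOR (0 XOR 1))
= 0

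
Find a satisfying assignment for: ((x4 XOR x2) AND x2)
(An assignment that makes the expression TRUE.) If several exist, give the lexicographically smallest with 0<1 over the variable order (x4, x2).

x4=0, x2=1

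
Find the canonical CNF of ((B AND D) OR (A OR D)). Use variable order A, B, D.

(A OR B OR D) AND (A OR NOT B OR D)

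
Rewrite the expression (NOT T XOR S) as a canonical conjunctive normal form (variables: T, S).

(T OR NOT S) AND (NOT T OR S)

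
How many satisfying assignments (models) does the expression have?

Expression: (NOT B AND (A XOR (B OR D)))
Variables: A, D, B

Satisfying assignments: (0,1,0), (1,0,0)
Count: 2 out of 8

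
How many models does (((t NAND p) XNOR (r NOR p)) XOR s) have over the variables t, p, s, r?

Satisfying assignments: (0,0,0,0), (0,0,1,1), (0,1,1,0), (0,1,1,1), (1,0,0,0), (1,0,1,1), (1,1,0,0), (1,1,0,1)
Count: 8 out of 16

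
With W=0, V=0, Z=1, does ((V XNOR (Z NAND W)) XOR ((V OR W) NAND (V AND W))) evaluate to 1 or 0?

Substituting: ((0 XNOR (1 NAND 0)) XOR ((0 OR 0) NAND (0 AND 0)))
= 1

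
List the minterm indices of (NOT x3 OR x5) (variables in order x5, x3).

Σm(0, 2, 3) = (NOT x5 AND NOT x3) OR (x5 AND NOT x3) OR (x5 AND x3)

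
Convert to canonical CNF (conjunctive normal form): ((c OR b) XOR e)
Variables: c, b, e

(c OR b OR e) AND (c OR NOT b OR NOT e) AND (NOT c OR b OR NOT e) AND (NOT c OR NOT b OR NOT e)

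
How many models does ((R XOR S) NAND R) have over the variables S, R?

Satisfying assignments: (0,0), (1,0), (1,1)
Count: 3 out of 4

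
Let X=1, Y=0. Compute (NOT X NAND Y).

Substituting: (NOT 1 NAND 0)
= 1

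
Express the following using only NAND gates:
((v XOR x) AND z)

((((v NAND (v NAND x)) NAND (x NAND (v NAND x))) NAND z) NAND (((v NAND (v NAND x)) NAND (x NAND (v NAND x))) NAND z))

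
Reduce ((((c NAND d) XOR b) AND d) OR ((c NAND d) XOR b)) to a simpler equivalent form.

By absorption (E OR (E AND v) = E):
= ((c NAND d) XOR b)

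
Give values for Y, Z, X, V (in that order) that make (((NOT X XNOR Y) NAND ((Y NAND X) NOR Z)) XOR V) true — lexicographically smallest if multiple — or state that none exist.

Y=0, Z=0, X=0, V=0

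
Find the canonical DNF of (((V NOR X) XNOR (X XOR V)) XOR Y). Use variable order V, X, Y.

(NOT V AND NOT X AND Y) OR (NOT V AND X AND Y) OR (V AND NOT X AND Y) OR (V AND X AND NOT Y)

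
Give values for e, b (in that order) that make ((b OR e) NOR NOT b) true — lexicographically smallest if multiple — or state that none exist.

UNSATISFIABLE - no assignment makes this expression true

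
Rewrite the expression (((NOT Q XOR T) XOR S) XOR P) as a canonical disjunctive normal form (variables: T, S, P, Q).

(NOT T AND NOT S AND NOT P AND NOT Q) OR (NOT T AND NOT S AND P AND Q) OR (NOT T AND S AND NOT P AND Q) OR (NOT T AND S AND P AND NOT Q) OR (T AND NOT S AND NOT P AND Q) OR (T AND NOT S AND P AND NOT Q) OR (T AND S AND NOT P AND NOT Q) OR (T AND S AND P AND Q)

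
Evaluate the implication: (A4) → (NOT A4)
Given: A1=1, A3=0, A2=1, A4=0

Antecedent (A4) = 0; consequent (NOT A4) = 1.
0 → 1 = 1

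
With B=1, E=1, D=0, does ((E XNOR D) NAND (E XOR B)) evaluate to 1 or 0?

Substituting: ((1 XNOR 0) NAND (1 XOR 1))
= 1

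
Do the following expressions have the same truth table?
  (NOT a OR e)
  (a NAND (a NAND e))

Yes, they are equivalent — the two output columns agree on all 4 assignments:
a | e | Expression 1 | Expression 2
-----------------------------------
0 | 0 | 1 | 1
0 | 1 | 1 | 1
1 | 0 | 0 | 0
1 | 1 | 1 | 1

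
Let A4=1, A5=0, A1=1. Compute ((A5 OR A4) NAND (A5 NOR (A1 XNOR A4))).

Substituting: ((0 OR 1) NAND (0 NOR (1 XNOR 1)))
= 1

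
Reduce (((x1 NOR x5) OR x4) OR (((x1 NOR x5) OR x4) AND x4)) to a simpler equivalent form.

By absorption (E OR (E AND v) = E):
= ((x1 NOR x5) OR x4)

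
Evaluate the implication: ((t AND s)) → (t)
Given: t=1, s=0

Antecedent ((t AND s)) = 0; consequent (t) = 1.
0 → 1 = 1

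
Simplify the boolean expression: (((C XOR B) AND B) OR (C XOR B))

By absorption (E OR (E AND v) = E):
= (C XOR B)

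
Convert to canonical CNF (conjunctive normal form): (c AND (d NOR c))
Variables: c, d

(c OR d) AND (c OR NOT d) AND (NOT c OR d) AND (NOT c OR NOT d)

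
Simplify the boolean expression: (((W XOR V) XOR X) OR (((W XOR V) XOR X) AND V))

By absorption (E OR (E AND v) = E):
= ((W XOR V) XOR X)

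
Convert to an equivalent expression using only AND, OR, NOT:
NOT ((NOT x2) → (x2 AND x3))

(NOT x2) AND NOT (x2 AND x3)
(Negated implication: NOT(A → B) = A AND NOT B)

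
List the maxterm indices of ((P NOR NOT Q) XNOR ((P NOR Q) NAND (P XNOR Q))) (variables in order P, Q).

ΠM(2, 3) = (NOT P OR Q) AND (NOT P OR NOT Q)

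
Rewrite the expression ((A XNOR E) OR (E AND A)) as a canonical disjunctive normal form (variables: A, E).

(NOT A AND NOT E) OR (A AND E)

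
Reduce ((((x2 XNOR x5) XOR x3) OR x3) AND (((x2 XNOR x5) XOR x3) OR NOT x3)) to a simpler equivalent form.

By distribution ((E OR v) AND (E OR NOT v) = E):
= ((x2 XNOR x5) XOR x3)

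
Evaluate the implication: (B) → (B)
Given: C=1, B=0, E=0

Antecedent (B) = 0; consequent (B) = 0.
0 → 0 = 1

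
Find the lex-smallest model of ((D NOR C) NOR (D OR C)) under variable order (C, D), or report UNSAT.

UNSATISFIABLE - no assignment makes this expression true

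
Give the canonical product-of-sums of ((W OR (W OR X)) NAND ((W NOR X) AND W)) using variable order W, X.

ΠM() = TRUE (no maxterms)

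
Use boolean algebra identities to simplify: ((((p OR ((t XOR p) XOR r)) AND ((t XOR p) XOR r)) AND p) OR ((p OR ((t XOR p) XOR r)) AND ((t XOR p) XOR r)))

By absorption (E OR (E AND v) = E) then absorption (E AND (E OR v) = E):
= ((t XOR p) XOR r)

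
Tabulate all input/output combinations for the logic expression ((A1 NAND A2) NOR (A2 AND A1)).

A1 | A2 | Output
----------------
0 | 0 | 0
0 | 1 | 0
1 | 0 | 0
1 | 1 | 0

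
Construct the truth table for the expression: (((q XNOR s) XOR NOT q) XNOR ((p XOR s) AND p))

q | p | s | Output
------------------
0 | 0 | 0 | 1
0 | 0 | 1 | 0
0 | 1 | 0 | 0
0 | 1 | 1 | 0
1 | 0 | 0 | 1
1 | 0 | 1 | 0
1 | 1 | 0 | 0
1 | 1 | 1 | 0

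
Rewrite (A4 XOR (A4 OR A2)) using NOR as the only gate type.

((((A4 NOR ((A4 NOR A2) NOR (A4 NOR A2))) NOR (A4 NOR ((A4 NOR A2) NOR (A4 NOR A2)))) NOR ((A4 NOR ((A4 NOR A2) NOR (A4 NOR A2))) NOR (A4 NOR ((A4 NOR A2) NOR (A4 NOR A2))))) NOR ((((A4 NOR A4) NOR (((A4 NOR A2) NOR (A4 NOR A2)) NOR ((A4 NOR A2) NOR (A4 NOR A2)))) NOR ((A4 NOR A4) NOR (((A4 NOR A2) NOR (A4 NOR A2)) NOR ((A4 NOR A2) NOR (A4 NOR A2))))) NOR (((A4 NOR A4) NOR (((A4 NOR A2) NOR (A4 NOR A2)) NOR ((A4 NOR A2) NOR (A4 NOR A2)))) NOR ((A4 NOR A4) NOR (((A4 NOR A2) NOR (A4 NOR A2)) NOR ((A4 NOR A2) NOR (A4 NOR A2)))))))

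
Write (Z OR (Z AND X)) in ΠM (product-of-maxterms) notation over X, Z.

ΠM(0, 2) = (X OR Z) AND (NOT X OR Z)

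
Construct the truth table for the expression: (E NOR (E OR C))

E | C | Output
--------------
0 | 0 | 1
0 | 1 | 0
1 | 0 | 0
1 | 1 | 0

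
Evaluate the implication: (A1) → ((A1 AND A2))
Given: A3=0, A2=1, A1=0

Antecedent (A1) = 0; consequent ((A1 AND A2)) = 0.
0 → 0 = 1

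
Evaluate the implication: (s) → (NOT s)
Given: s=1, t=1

Antecedent (s) = 1; consequent (NOT s) = 0.
1 → 0 = 0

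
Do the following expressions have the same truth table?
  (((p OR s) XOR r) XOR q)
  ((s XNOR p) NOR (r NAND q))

No. Counterexample: with s=0, p=0, r=0, q=1, Expression 1 = 1 but Expression 2 = 0.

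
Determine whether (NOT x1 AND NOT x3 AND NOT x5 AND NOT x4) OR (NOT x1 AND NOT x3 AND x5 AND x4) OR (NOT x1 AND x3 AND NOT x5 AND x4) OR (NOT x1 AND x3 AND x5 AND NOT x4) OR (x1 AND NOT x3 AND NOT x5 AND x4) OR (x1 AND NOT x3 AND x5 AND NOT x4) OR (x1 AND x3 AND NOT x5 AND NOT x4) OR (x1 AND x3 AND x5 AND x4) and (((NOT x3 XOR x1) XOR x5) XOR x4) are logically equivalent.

Yes, they are equivalent — the two output columns agree on all 16 assignments:
x1 | x3 | x5 | x4 | Expression 1 | Expression 2
-----------------------------------------------
0 | 0 | 0 | 0 | 1 | 1
0 | 0 | 0 | 1 | 0 | 0
0 | 0 | 1 | 0 | 0 | 0
0 | 0 | 1 | 1 | 1 | 1
0 | 1 | 0 | 0 | 0 | 0
0 | 1 | 0 | 1 | 1 | 1
0 | 1 | 1 | 0 | 1 | 1
0 | 1 | 1 | 1 | 0 | 0
1 | 0 | 0 | 0 | 0 | 0
1 | 0 | 0 | 1 | 1 | 1
1 | 0 | 1 | 0 | 1 | 1
1 | 0 | 1 | 1 | 0 | 0
1 | 1 | 0 | 0 | 1 | 1
1 | 1 | 0 | 1 | 0 | 0
1 | 1 | 1 | 0 | 0 | 0
1 | 1 | 1 | 1 | 1 | 1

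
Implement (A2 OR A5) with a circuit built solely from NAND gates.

((A2 NAND A2) NAND (A5 NAND A5))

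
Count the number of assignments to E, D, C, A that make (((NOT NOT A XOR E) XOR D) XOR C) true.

Satisfying assignments: (0,0,0,1), (0,0,1,0), (0,1,0,0), (0,1,1,1), (1,0,0,0), (1,0,1,1), (1,1,0,1), (1,1,1,0)
Count: 8 out of 16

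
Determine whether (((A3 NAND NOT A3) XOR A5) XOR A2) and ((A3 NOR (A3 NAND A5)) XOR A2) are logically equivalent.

No. Counterexample: with A5=0, A3=0, A2=0, Expression 1 = 1 but Expression 2 = 0.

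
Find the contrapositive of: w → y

Contrapositive: NOT y → NOT w
Note: A statement and its contrapositive are logically equivalent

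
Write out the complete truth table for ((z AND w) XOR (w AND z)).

w | z | Output
--------------
0 | 0 | 0
0 | 1 | 0
1 | 0 | 0
1 | 1 | 0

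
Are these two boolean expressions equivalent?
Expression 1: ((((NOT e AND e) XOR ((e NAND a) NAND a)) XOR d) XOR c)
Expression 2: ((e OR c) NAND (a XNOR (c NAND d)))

No. Counterexample: with d=0, a=0, e=0, c=1, Expression 1 = 0 but Expression 2 = 1.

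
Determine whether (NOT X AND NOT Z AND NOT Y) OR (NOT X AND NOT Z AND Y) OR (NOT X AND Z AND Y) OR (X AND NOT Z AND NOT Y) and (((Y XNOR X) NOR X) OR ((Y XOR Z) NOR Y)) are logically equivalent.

Yes, they are equivalent — the two output columns agree on all 8 assignments:
X | Z | Y | Expression 1 | Expression 2
---------------------------------------
0 | 0 | 0 | 1 | 1
0 | 0 | 1 | 1 | 1
0 | 1 | 0 | 0 | 0
0 | 1 | 1 | 1 | 1
1 | 0 | 0 | 1 | 1
1 | 0 | 1 | 0 | 0
1 | 1 | 0 | 0 | 0
1 | 1 | 1 | 0 | 0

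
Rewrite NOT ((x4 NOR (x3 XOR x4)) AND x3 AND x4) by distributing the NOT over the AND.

NOT (x4 NOR (x3 XOR x4)) OR NOT x3 OR NOT x4
De Morgan's: NOT(AND of terms) = OR of negations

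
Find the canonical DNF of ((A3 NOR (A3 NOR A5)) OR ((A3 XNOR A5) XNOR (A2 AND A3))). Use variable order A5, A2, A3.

(NOT A5 AND NOT A2 AND A3) OR (A5 AND NOT A2 AND NOT A3) OR (A5 AND A2 AND NOT A3) OR (A5 AND A2 AND A3)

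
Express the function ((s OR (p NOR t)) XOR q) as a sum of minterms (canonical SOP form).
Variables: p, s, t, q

Σm(0, 3, 4, 6, 9, 11, 12, 14) = (NOT p AND NOT s AND NOT t AND NOT q) OR (NOT p AND NOT s AND t AND q) OR (NOT p AND s AND NOT t AND NOT q) OR (NOT p AND s AND t AND NOT q) OR (p AND NOT s AND NOT t AND q) OR (p AND NOT s AND t AND q) OR (p AND s AND NOT t AND NOT q) OR (p AND s AND t AND NOT q)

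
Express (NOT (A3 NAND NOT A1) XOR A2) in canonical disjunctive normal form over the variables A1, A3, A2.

(NOT A1 AND NOT A3 AND A2) OR (NOT A1 AND A3 AND NOT A2) OR (A1 AND NOT A3 AND A2) OR (A1 AND A3 AND A2)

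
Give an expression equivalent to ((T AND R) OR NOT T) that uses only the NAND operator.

((((T NAND R) NAND (T NAND R)) NAND ((T NAND R) NAND (T NAND R))) NAND ((T NAND T) NAND (T NAND T)))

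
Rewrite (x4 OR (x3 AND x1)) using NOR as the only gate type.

((x4 NOR ((x3 NOR x3) NOR (x1 NOR x1))) NOR (x4 NOR ((x3 NOR x3) NOR (x1 NOR x1))))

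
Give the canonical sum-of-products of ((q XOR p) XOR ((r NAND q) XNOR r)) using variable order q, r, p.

Σm(1, 2, 4, 6) = (NOT q AND NOT r AND p) OR (NOT q AND r AND NOT p) OR (q AND NOT r AND NOT p) OR (q AND r AND NOT p)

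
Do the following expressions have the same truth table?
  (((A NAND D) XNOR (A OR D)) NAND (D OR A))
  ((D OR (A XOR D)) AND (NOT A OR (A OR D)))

No. Counterexample: with D=0, A=0, Expression 1 = 1 but Expression 2 = 0.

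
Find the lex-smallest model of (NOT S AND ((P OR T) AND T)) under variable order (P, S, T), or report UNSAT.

P=0, S=0, T=1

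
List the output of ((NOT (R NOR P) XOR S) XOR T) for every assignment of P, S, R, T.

P | S | R | T | Output
----------------------
0 | 0 | 0 | 0 | 0
0 | 0 | 0 | 1 | 1
0 | 0 | 1 | 0 | 1
0 | 0 | 1 | 1 | 0
0 | 1 | 0 | 0 | 1
0 | 1 | 0 | 1 | 0
0 | 1 | 1 | 0 | 0
0 | 1 | 1 | 1 | 1
1 | 0 | 0 | 0 | 1
1 | 0 | 0 | 1 | 0
1 | 0 | 1 | 0 | 1
1 | 0 | 1 | 1 | 0
1 | 1 | 0 | 0 | 0
1 | 1 | 0 | 1 | 1
1 | 1 | 1 | 0 | 0
1 | 1 | 1 | 1 | 1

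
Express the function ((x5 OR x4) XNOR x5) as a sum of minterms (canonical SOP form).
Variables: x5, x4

Σm(0, 2, 3) = (NOT x5 AND NOT x4) OR (x5 AND NOT x4) OR (x5 AND x4)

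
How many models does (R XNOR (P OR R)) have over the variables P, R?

Satisfying assignments: (0,0), (0,1), (1,1)
Count: 3 out of 4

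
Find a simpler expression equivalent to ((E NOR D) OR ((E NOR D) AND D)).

By absorption (E OR (E AND v) = E):
= (E NOR D)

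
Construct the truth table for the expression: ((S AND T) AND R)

T | R | S | Output
------------------
0 | 0 | 0 | 0
0 | 0 | 1 | 0
0 | 1 | 0 | 0
0 | 1 | 1 | 0
1 | 0 | 0 | 0
1 | 0 | 1 | 0
1 | 1 | 0 | 0
1 | 1 | 1 | 1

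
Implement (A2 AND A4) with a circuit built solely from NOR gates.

((A2 NOR A2) NOR (A4 NOR A4))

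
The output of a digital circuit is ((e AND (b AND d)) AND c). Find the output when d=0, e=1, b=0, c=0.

Substituting: ((1 AND (0 AND 0)) AND 0)
= 0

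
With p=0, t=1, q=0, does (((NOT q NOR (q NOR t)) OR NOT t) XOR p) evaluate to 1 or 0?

Substituting: (((NOT 0 NOR (0 NOR 1)) OR NOT 1) XOR 0)
= 0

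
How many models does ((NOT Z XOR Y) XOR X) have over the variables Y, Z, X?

Satisfying assignments: (0,0,0), (0,1,1), (1,0,1), (1,1,0)
Count: 4 out of 8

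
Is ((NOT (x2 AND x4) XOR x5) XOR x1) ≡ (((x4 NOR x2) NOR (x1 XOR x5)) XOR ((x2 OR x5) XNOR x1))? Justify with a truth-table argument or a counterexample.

No. Counterexample: with x2=0, x5=0, x1=0, x4=1, Expression 1 = 1 but Expression 2 = 0.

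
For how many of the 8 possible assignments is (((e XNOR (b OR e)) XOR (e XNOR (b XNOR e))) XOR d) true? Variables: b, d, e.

Satisfying assignments: (0,0,0), (0,0,1), (1,0,0), (1,1,1)
Count: 4 out of 8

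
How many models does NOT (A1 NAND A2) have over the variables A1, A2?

Satisfying assignments: (1,1)
Count: 1 out of 4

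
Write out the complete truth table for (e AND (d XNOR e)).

e | d | Output
--------------
0 | 0 | 0
0 | 1 | 0
1 | 0 | 0
1 | 1 | 1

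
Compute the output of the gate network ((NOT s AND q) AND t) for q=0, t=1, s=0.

Substituting: ((NOT 0 AND 0) AND 1)
= 0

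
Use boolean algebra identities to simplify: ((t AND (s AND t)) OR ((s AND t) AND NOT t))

By distribution ((E AND v) OR (E AND NOT v) = E):
= (s AND t)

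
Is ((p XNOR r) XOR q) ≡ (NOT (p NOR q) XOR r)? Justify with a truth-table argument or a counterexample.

No. Counterexample: with r=0, q=0, p=0, Expression 1 = 1 but Expression 2 = 0.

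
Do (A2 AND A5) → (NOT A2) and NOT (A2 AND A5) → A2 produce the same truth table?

No, Inverse is not equivalent to original (counterexample: A5=0, A2=0)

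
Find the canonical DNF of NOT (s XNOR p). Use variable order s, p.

(NOT s AND p) OR (s AND NOT p)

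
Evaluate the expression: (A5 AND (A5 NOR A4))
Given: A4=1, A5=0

Substituting: (0 AND (0 NOR 1))
= 0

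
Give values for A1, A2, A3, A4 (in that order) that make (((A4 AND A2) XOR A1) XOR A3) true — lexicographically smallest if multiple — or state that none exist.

A1=0, A2=0, A3=1, A4=0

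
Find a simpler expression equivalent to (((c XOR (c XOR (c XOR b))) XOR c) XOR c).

By XOR self-cancellation ((E XOR v) XOR v = E) then XOR self-cancellation ((E XOR v) XOR v = E):
= (c XOR b)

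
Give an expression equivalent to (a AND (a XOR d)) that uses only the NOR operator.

((a NOR a) NOR (((((a NOR d) NOR (a NOR d)) NOR ((a NOR d) NOR (a NOR d))) NOR ((((a NOR a) NOR (d NOR d)) NOR ((a NOR a) NOR (d NOR d))) NOR (((a NOR a) NOR (d NOR d)) NOR ((a NOR a) NOR (d NOR d))))) NOR ((((a NOR d) NOR (a NOR d)) NOR ((a NOR d) NOR (a NOR d))) NOR ((((a NOR a) NOR (d NOR d)) NOR ((a NOR a) NOR (d NOR d))) NOR (((a NOR a) NOR (d NOR d)) NOR ((a NOR a) NOR (d NOR d)))))))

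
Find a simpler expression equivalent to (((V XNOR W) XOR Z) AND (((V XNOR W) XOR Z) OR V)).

By absorption (E AND (E OR v) = E):
= ((V XNOR W) XOR Z)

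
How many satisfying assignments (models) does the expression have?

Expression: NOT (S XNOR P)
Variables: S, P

Satisfying assignments: (0,1), (1,0)
Count: 2 out of 4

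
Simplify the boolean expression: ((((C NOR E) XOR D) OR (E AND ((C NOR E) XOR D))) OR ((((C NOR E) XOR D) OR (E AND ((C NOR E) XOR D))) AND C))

By absorption (E OR (E AND v) = E) then absorption (E OR (E AND v) = E):
= ((C NOR E) XOR D)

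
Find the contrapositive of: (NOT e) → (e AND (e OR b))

Contrapositive: NOT (e AND (e OR b)) → e
Note: A statement and its contrapositive are logically equivalent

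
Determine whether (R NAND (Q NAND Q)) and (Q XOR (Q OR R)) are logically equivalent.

No. Counterexample: with R=0, Q=0, Expression 1 = 1 but Expression 2 = 0.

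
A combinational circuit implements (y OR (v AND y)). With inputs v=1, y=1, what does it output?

Substituting: (1 OR (1 AND 1))
= 1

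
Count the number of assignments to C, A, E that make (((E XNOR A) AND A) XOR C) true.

Satisfying assignments: (0,1,1), (1,0,0), (1,0,1), (1,1,0)
Count: 4 out of 8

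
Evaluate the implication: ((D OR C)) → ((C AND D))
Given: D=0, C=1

Antecedent ((D OR C)) = 1; consequent ((C AND D)) = 0.
1 → 0 = 0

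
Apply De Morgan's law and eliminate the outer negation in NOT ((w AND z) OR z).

NOT (w AND z) AND NOT z
De Morgan's: NOT(OR of terms) = AND of negations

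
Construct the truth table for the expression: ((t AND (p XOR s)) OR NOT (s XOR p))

p | s | t | Output
------------------
0 | 0 | 0 | 1
0 | 0 | 1 | 1
0 | 1 | 0 | 0
0 | 1 | 1 | 1
1 | 0 | 0 | 0
1 | 0 | 1 | 1
1 | 1 | 0 | 1
1 | 1 | 1 | 1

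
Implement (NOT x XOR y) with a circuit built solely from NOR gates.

(((((x NOR x) NOR y) NOR ((x NOR x) NOR y)) NOR (((x NOR x) NOR y) NOR ((x NOR x) NOR y))) NOR (((((x NOR x) NOR (x NOR x)) NOR (y NOR y)) NOR (((x NOR x) NOR (x NOR x)) NOR (y NOR y))) NOR ((((x NOR x) NOR (x NOR x)) NOR (y NOR y)) NOR (((x NOR x) NOR (x NOR x)) NOR (y NOR y)))))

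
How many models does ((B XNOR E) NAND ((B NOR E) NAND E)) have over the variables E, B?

Satisfying assignments: (0,1), (1,0)
Count: 2 out of 4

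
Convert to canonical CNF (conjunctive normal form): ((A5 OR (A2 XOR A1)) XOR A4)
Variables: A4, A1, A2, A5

(A4 OR A1 OR A2 OR A5) AND (A4 OR NOT A1 OR NOT A2 OR A5) AND (NOT A4 OR A1 OR A2 OR NOT A5) AND (NOT A4 OR A1 OR NOT A2 OR A5) AND (NOT A4 OR A1 OR NOT A2 OR NOT A5) AND (NOT A4 OR NOT A1 OR A2 OR A5) AND (NOT A4 OR NOT A1 OR A2 OR NOT A5) AND (NOT A4 OR NOT A1 OR NOT A2 OR NOT A5)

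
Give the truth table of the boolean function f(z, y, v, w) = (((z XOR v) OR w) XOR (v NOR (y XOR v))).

z | y | v | w | Output
----------------------
0 | 0 | 0 | 0 | 1
0 | 0 | 0 | 1 | 0
0 | 0 | 1 | 0 | 1
0 | 0 | 1 | 1 | 1
0 | 1 | 0 | 0 | 0
0 | 1 | 0 | 1 | 1
0 | 1 | 1 | 0 | 1
0 | 1 | 1 | 1 | 1
1 | 0 | 0 | 0 | 0
1 | 0 | 0 | 1 | 0
1 | 0 | 1 | 0 | 0
1 | 0 | 1 | 1 | 1
1 | 1 | 0 | 0 | 1
1 | 1 | 0 | 1 | 1
1 | 1 | 1 | 0 | 0
1 | 1 | 1 | 1 | 1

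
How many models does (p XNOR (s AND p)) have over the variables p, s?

Satisfying assignments: (0,0), (0,1), (1,1)
Count: 3 out of 4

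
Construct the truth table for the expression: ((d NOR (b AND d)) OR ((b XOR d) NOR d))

d | b | Output
--------------
0 | 0 | 1
0 | 1 | 1
1 | 0 | 0
1 | 1 | 0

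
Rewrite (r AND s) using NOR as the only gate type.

((r NOR r) NOR (s NOR s))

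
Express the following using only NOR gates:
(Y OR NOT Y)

((Y NOR (Y NOR Y)) NOR (Y NOR (Y NOR Y)))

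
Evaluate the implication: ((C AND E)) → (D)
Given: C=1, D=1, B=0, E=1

Antecedent ((C AND E)) = 1; consequent (D) = 1.
1 → 1 = 1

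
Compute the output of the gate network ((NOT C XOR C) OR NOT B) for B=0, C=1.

Substituting: ((NOT 1 XOR 1) OR NOT 0)
= 1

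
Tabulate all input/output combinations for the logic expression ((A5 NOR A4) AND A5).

A4 | A5 | Output
----------------
0 | 0 | 0
0 | 1 | 0
1 | 0 | 0
1 | 1 | 0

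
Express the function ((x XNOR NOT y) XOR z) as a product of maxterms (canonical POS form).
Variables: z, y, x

ΠM(0, 3, 5, 6) = (z OR y OR x) AND (z OR NOT y OR NOT x) AND (NOT z OR y OR NOT x) AND (NOT z OR NOT y OR x)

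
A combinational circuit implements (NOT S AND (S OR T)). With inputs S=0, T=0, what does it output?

Substituting: (NOT 0 AND (0 OR 0))
= 0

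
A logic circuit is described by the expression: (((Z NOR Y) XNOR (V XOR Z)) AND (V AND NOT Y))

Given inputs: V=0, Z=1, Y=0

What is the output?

Substituting: (((1 NOR 0) XNOR (0 XOR 1)) AND (0 AND NOT 0))
= 0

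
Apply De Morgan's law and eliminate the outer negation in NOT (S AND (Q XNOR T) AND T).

NOT S OR NOT (Q XNOR T) OR NOT T
De Morgan's: NOT(AND of terms) = OR of negations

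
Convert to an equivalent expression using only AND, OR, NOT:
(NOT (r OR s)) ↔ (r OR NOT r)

((NOT (r OR s)) AND (r OR NOT r)) OR ((r OR s) AND NOT (r OR NOT r))
(Biconditional = both true or both false)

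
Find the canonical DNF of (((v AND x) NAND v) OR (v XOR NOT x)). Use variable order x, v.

(NOT x AND NOT v) OR (NOT x AND v) OR (x AND NOT v) OR (x AND v)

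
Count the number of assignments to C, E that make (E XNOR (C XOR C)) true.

Satisfying assignments: (0,0), (1,0)
Count: 2 out of 4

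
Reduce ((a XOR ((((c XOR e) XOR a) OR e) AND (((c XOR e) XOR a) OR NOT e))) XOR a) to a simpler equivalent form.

By XOR self-cancellation ((E XOR v) XOR v = E) then distribution ((E OR v) AND (E OR NOT v) = E):
= ((c XOR e) XOR a)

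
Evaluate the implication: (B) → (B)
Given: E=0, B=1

Antecedent (B) = 1; consequent (B) = 1.
1 → 1 = 1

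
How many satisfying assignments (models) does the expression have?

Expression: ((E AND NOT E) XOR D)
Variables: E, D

Satisfying assignments: (0,1), (1,1)
Count: 2 out of 4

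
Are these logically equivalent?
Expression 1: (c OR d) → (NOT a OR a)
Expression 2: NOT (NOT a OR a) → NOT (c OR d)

Yes, Contrapositive is always equivalent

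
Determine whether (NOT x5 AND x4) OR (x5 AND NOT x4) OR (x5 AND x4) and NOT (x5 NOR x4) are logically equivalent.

Yes, they are equivalent — the two output columns agree on all 4 assignments:
x5 | x4 | Expression 1 | Expression 2
-------------------------------------
0 | 0 | 0 | 0
0 | 1 | 1 | 1
1 | 0 | 1 | 1
1 | 1 | 1 | 1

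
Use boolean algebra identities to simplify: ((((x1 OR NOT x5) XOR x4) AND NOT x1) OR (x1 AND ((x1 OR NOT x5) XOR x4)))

By distribution ((E AND v) OR (E AND NOT v) = E):
= ((x1 OR NOT x5) XOR x4)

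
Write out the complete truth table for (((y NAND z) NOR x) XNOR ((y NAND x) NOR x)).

z | y | x | Output
------------------
0 | 0 | 0 | 1
0 | 0 | 1 | 1
0 | 1 | 0 | 1
0 | 1 | 1 | 1
1 | 0 | 0 | 1
1 | 0 | 1 | 1
1 | 1 | 0 | 0
1 | 1 | 1 | 1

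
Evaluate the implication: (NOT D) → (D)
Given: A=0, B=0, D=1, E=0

Antecedent (NOT D) = 0; consequent (D) = 1.
0 → 1 = 1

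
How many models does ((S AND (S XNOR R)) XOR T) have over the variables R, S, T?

Satisfying assignments: (0,0,1), (0,1,1), (1,0,1), (1,1,0)
Count: 4 out of 8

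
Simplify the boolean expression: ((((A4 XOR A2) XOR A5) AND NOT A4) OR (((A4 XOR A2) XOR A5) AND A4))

By distribution ((E AND v) OR (E AND NOT v) = E):
= ((A4 XOR A2) XOR A5)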